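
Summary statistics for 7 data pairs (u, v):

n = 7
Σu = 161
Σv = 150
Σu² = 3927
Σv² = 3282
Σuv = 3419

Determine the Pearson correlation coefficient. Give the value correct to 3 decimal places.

-0.252

r = (nΣuv − ΣuΣv) / √[(nΣu² − (Σu)²)(nΣv² − (Σv)²)]
Numerator: 7×3419 − 161×150 = -217
Denominator: √[(27489 − 25921)(22974 − 22500)] = √[1568 × 474] = 862.1090
r = -217 / 862.1090 ≈ -0.252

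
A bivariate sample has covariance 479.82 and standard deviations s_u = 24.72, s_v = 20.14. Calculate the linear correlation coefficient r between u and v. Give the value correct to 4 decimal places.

0.9638

r = Cov(u,v) / (s_u · s_v) = 479.82 / (24.72 × 20.14)
  = 479.82 / 497.8608 ≈ 0.9638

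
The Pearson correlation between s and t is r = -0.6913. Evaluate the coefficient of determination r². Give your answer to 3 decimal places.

r² = (-0.6913)² = 0.478

0.478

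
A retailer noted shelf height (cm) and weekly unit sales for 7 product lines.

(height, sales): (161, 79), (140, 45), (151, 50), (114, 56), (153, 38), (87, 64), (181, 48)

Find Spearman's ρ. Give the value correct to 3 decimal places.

-0.214

Rank height: 6, 3, 4, 2, 5, 1, 7
Rank sales: 7, 2, 4, 5, 1, 6, 3
d = rank(height) − rank(sales): -1, 1, 0, -3, 4, -5, 4; Σd² = 68
ρ = 1 − 6Σd² / [n(n²−1)] = 1 − 6×68 / (7×48) = 1 − 408/336 ≈ -0.214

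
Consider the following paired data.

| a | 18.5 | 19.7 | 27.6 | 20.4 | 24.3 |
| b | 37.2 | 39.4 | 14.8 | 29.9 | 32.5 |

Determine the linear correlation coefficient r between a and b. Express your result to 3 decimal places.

n = 5, Σa = 110.5, Σb = 153.8, Σa² = 2498.75, Σb² = 5105.5, Σab = 3272.57
nΣab − ΣaΣb = 16362.85 − 16994.9 = -632.05
nΣa² − (Σa)² = 12493.75 − 12210.25 = 283.5; nΣb² − (Σb)² = 25527.5 − 23654.44 = 1873.06
r = -632.05 / √(283.5 × 1873.06) = -632.05 / 728.7061 ≈ -0.867

-0.867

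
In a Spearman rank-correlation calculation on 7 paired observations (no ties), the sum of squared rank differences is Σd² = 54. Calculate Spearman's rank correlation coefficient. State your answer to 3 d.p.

ρ = 1 − 6Σd² / [n(n²−1)] = 1 − 6×54 / (7×48)
  = 1 − 324/336 = 1 − 0.9643 ≈ 0.036

0.036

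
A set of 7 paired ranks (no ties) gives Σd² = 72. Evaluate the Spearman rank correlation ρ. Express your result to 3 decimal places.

ρ = 1 − 6Σd² / [n(n²−1)] = 1 − 6×72 / (7×48)
  = 1 − 432/336 = 1 − 1.2857 ≈ -0.286

-0.286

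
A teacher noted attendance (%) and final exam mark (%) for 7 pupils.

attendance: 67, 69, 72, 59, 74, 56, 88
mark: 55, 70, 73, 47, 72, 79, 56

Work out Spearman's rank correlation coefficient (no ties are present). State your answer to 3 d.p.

Rank attendance: 3, 4, 5, 2, 6, 1, 7
Rank mark: 2, 4, 6, 1, 5, 7, 3
d = rank(attendance) − rank(mark): 1, 0, -1, 1, 1, -6, 4; Σd² = 56
ρ = 1 − 6Σd² / [n(n²−1)] = 1 − 6×56 / (7×48) = 1 − 336/336 ≈ 0.000

0.000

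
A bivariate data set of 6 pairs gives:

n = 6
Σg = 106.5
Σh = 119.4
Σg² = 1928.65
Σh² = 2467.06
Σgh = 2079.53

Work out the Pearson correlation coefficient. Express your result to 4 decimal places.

r = (nΣgh − ΣgΣh) / √[(nΣg² − (Σg)²)(nΣh² − (Σh)²)]
Numerator: 6×2079.53 − 106.5×119.4 = -238.92
Denominator: √[(11571.9 − 11342.25)(14802.36 − 14256.36)] = √[229.65 × 546] = 354.1030
r = -238.92 / 354.1030 ≈ -0.6747

-0.6747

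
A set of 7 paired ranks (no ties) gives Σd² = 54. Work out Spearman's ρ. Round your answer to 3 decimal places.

ρ = 1 − 6Σd² / [n(n²−1)] = 1 − 6×54 / (7×48)
  = 1 − 324/336 = 1 − 0.9643 ≈ 0.036

0.036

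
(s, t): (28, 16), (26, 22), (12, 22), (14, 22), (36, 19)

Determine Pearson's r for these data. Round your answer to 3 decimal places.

-0.622

n = 5, Σs = 116, Σt = 101, Σs² = 3096, Σt² = 2069, Σst = 2276
nΣst − ΣsΣt = 11380 − 11716 = -336
nΣs² − (Σs)² = 15480 − 13456 = 2024; nΣt² − (Σt)² = 10345 − 10201 = 144
r = -336 / √(2024 × 144) = -336 / 539.8667 ≈ -0.622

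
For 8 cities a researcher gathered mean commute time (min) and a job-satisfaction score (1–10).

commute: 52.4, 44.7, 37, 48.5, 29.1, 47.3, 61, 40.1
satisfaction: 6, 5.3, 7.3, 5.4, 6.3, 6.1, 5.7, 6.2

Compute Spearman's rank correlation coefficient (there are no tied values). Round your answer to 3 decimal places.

-0.667

Rank commute: 7, 4, 2, 6, 1, 5, 8, 3
Rank satisfaction: 4, 1, 8, 2, 7, 5, 3, 6
d = rank(commute) − rank(satisfaction): 3, 3, -6, 4, -6, 0, 5, -3; Σd² = 140
ρ = 1 − 6Σd² / [n(n²−1)] = 1 − 6×140 / (8×63) = 1 − 840/504 ≈ -0.667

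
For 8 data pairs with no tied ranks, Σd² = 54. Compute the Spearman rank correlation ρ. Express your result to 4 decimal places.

0.3571

ρ = 1 − 6Σd² / [n(n²−1)] = 1 − 6×54 / (8×63)
  = 1 − 324/504 = 1 − 0.64286 ≈ 0.3571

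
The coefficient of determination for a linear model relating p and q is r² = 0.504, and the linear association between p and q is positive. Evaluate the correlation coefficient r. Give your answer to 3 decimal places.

|r| = √0.504 = 0.710
The association is positive, so r = 0.710.

0.710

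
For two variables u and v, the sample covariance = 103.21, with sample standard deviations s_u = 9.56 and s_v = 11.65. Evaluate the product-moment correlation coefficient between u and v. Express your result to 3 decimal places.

r = Cov(u,v) / (s_u · s_v) = 103.21 / (9.56 × 11.65)
  = 103.21 / 111.3740 ≈ 0.927

0.927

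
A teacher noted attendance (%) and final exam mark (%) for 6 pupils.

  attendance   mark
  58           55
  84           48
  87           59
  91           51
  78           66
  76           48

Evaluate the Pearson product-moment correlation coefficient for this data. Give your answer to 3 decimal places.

n = 6, Σx = 474, Σy = 327, Σx² = 38130, Σy² = 18071, Σxy = 25792
nΣxy − ΣxΣy = 154752 − 154998 = -246
nΣx² − (Σx)² = 228780 − 224676 = 4104; nΣy² − (Σy)² = 108426 − 106929 = 1497
r = -246 / √(4104 × 1497) = -246 / 2478.6464 ≈ -0.099

-0.099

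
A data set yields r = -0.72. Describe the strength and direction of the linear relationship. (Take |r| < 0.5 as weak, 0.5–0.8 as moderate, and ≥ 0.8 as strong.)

r = -0.72 < 0 so the relationship is negative.
|r| = 0.72, which falls in the moderate range.

moderate negative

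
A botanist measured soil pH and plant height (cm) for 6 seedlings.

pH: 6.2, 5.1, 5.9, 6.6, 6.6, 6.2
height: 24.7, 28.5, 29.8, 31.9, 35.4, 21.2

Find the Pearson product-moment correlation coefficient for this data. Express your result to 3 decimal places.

n = 6, Σx = 36.6, Σy = 171.5, Σx² = 224.82, Σy² = 5030.59, Σxy = 1049.93
nΣxy − ΣxΣy = 6299.58 − 6276.9 = 22.68
nΣx² − (Σx)² = 1348.92 − 1339.56 = 9.36; nΣy² − (Σy)² = 30183.54 − 29412.25 = 771.29
r = 22.68 / √(9.36 × 771.29) = 22.68 / 84.9663 ≈ 0.267

0.267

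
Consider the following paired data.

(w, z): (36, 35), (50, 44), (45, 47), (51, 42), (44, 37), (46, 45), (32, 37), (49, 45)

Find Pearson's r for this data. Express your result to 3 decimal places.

n = 8, Σw = 353, Σz = 332, Σw² = 15899, Σz² = 13922, Σwz = 14804
nΣwz − ΣwΣz = 118432 − 117196 = 1236
nΣw² − (Σw)² = 127192 − 124609 = 2583; nΣz² − (Σz)² = 111376 − 110224 = 1152
r = 1236 / √(2583 × 1152) = 1236 / 1724.9974 ≈ 0.717

0.717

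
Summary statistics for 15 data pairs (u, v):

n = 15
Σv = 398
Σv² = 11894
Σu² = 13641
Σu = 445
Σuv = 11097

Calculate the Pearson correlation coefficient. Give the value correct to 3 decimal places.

-0.928

r = (nΣuv − ΣuΣv) / √[(nΣu² − (Σu)²)(nΣv² − (Σv)²)]
Numerator: 15×11097 − 445×398 = -10655
Denominator: √[(204615 − 198025)(178410 − 158404)] = √[6590 × 20006] = 11482.1400
r = -10655 / 11482.1400 ≈ -0.928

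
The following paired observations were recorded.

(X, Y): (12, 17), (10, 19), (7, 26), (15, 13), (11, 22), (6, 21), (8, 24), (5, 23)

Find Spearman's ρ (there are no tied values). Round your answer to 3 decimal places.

-0.690

Rank X: 7, 5, 3, 8, 6, 2, 4, 1
Rank Y: 2, 3, 8, 1, 5, 4, 7, 6
d = rank(X) − rank(Y): 5, 2, -5, 7, 1, -2, -3, -5; Σd² = 142
ρ = 1 − 6Σd² / [n(n²−1)] = 1 − 6×142 / (8×63) = 1 − 852/504 ≈ -0.690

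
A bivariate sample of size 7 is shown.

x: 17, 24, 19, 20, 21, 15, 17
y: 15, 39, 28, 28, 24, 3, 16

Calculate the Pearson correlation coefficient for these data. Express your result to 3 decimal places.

n = 7, Σx = 133, Σy = 153, Σx² = 2581, Σy² = 4155, Σxy = 3104
nΣxy − ΣxΣy = 21728 − 20349 = 1379
nΣx² − (Σx)² = 18067 − 17689 = 378; nΣy² − (Σy)² = 29085 − 23409 = 5676
r = 1379 / √(378 × 5676) = 1379 / 1464.7621 ≈ 0.941

0.941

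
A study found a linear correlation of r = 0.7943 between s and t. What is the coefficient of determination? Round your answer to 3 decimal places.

0.631

r² = (0.7943)² = 0.631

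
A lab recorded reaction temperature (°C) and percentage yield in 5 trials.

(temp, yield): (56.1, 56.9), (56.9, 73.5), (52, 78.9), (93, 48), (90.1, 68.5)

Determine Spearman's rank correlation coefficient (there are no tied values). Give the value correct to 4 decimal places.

Rank temp: 2, 3, 1, 5, 4
Rank yield: 2, 4, 5, 1, 3
d = rank(temp) − rank(yield): 0, -1, -4, 4, 1; Σd² = 34
ρ = 1 − 6Σd² / [n(n²−1)] = 1 − 6×34 / (5×24) = 1 − 204/120 ≈ -0.7000

-0.7000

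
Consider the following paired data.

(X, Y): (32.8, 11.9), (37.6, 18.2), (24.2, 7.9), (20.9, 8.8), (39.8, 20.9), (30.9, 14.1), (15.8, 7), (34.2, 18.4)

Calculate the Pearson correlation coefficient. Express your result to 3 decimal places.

n = 8, ΣX = 236.2, ΣY = 107.2, ΣX² = 7470.18, ΣY² = 1635.88, ΣXY = 3457.13
nΣXY − ΣXΣY = 27657.04 − 25320.64 = 2336.4
nΣX² − (ΣX)² = 59761.44 − 55790.44 = 3971; nΣY² − (ΣY)² = 13087.04 − 11491.84 = 1595.2
r = 2336.4 / √(3971 × 1595.2) = 2336.4 / 2516.8510 ≈ 0.928

0.928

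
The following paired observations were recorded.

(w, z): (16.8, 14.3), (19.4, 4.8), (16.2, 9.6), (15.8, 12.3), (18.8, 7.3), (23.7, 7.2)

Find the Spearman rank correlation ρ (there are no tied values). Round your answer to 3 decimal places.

-0.771

Rank w: 3, 5, 2, 1, 4, 6
Rank z: 6, 1, 4, 5, 3, 2
d = rank(w) − rank(z): -3, 4, -2, -4, 1, 4; Σd² = 62
ρ = 1 − 6Σd² / [n(n²−1)] = 1 − 6×62 / (6×35) = 1 − 372/210 ≈ -0.771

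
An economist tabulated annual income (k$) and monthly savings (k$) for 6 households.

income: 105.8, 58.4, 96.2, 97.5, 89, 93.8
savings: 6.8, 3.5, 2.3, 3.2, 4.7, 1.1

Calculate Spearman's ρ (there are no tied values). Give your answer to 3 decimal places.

Rank income: 6, 1, 4, 5, 2, 3
Rank savings: 6, 4, 2, 3, 5, 1
d = rank(income) − rank(savings): 0, -3, 2, 2, -3, 2; Σd² = 30
ρ = 1 − 6Σd² / [n(n²−1)] = 1 − 6×30 / (6×35) = 1 − 180/210 ≈ 0.143

0.143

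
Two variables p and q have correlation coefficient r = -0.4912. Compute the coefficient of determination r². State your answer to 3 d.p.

r² = (-0.4912)² = 0.241

0.241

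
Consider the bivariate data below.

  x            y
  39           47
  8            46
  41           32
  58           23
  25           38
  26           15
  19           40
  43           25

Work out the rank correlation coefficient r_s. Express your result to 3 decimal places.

-0.548

Rank x: 5, 1, 6, 8, 3, 4, 2, 7
Rank y: 8, 7, 4, 2, 5, 1, 6, 3
d = rank(x) − rank(y): -3, -6, 2, 6, -2, 3, -4, 4; Σd² = 130
ρ = 1 − 6Σd² / [n(n²−1)] = 1 − 6×130 / (8×63) = 1 − 780/504 ≈ -0.548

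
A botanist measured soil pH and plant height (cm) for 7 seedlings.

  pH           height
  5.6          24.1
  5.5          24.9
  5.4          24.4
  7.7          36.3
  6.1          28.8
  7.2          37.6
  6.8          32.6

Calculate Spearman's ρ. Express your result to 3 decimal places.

Rank pH: 3, 2, 1, 7, 4, 6, 5
Rank height: 1, 3, 2, 6, 4, 7, 5
d = rank(pH) − rank(height): 2, -1, -1, 1, 0, -1, 0; Σd² = 8
ρ = 1 − 6Σd² / [n(n²−1)] = 1 − 6×8 / (7×48) = 1 − 48/336 ≈ 0.857

0.857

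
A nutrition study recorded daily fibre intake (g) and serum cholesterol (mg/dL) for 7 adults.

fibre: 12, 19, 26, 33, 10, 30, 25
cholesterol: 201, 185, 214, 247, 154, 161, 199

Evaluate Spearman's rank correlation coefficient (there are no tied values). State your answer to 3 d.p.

0.536

Rank fibre: 2, 3, 5, 7, 1, 6, 4
Rank cholesterol: 5, 3, 6, 7, 1, 2, 4
d = rank(fibre) − rank(cholesterol): -3, 0, -1, 0, 0, 4, 0; Σd² = 26
ρ = 1 − 6Σd² / [n(n²−1)] = 1 − 6×26 / (7×48) = 1 − 156/336 ≈ 0.536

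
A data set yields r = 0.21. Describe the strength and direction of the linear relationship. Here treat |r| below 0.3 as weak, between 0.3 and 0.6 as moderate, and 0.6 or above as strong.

weak positive

r = 0.21 > 0 so the relationship is positive.
|r| = 0.21, which falls in the weak range.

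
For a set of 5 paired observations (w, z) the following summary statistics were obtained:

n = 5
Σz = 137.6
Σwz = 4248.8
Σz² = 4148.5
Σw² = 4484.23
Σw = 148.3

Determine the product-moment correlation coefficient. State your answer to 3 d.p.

r = (nΣwz − ΣwΣz) / √[(nΣw² − (Σw)²)(nΣz² − (Σz)²)]
Numerator: 5×4248.8 − 148.3×137.6 = 837.92
Denominator: √[(22421.15 − 21992.89)(20742.5 − 18933.76)] = √[428.26 × 1808.74] = 880.1199
r = 837.92 / 880.1199 ≈ 0.952

0.952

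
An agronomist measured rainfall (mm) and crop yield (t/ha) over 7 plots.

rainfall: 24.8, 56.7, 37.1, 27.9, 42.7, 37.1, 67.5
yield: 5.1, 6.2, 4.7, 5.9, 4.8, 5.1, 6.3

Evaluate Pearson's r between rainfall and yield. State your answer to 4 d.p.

0.6029

n = 7, Σx = 293.8, Σy = 38.1, Σx² = 13740.7, Σy² = 210.09, Σxy = 1636.42
nΣxy − ΣxΣy = 11454.94 − 11193.78 = 261.16
nΣx² − (Σx)² = 96184.9 − 86318.44 = 9866.46; nΣy² − (Σy)² = 1470.63 − 1451.61 = 19.02
r = 261.16 / √(9866.46 × 19.02) = 261.16 / 433.1975 ≈ 0.6029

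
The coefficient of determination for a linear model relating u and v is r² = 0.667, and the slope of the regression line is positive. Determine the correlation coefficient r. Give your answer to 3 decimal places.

0.817

|r| = √0.667 = 0.817
The association is positive, so r = 0.817.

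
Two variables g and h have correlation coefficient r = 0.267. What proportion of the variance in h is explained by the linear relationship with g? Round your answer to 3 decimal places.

r² = (0.267)² = 0.071

0.071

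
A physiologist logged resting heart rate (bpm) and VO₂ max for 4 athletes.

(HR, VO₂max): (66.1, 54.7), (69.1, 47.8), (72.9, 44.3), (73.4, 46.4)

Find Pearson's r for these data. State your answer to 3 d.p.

n = 4, Σx = 281.5, Σy = 193.2, Σx² = 19845.99, Σy² = 9392.38, Σxy = 13553.88
nΣxy − ΣxΣy = 54215.52 − 54385.8 = -170.28
nΣx² − (Σx)² = 79383.96 − 79242.25 = 141.71; nΣy² − (Σy)² = 37569.52 − 37326.24 = 243.28
r = -170.28 / √(141.71 × 243.28) = -170.28 / 185.6750 ≈ -0.917

-0.917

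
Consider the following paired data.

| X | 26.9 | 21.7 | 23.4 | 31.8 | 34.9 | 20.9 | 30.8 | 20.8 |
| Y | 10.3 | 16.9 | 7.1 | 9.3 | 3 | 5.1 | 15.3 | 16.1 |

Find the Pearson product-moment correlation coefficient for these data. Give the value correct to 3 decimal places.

n = 8, ΣX = 211.2, ΣY = 83.1, ΣX² = 5789.4, ΣY² = 1056.91, ΣXY = 2123.09
nΣXY − ΣXΣY = 16984.72 − 17550.72 = -566
nΣX² − (ΣX)² = 46315.2 − 44605.44 = 1709.76; nΣY² − (ΣY)² = 8455.28 − 6905.61 = 1549.67
r = -566 / √(1709.76 × 1549.67) = -566 / 1627.7481 ≈ -0.348

-0.348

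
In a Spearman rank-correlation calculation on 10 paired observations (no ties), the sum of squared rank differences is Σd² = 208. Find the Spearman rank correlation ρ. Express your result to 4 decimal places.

-0.2606

ρ = 1 − 6Σd² / [n(n²−1)] = 1 − 6×208 / (10×99)
  = 1 − 1248/990 = 1 − 1.26061 ≈ -0.2606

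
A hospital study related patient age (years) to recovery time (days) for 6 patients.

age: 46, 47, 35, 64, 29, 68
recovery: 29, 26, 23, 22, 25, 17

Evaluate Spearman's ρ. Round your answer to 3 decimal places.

-0.543

Rank age: 3, 4, 2, 5, 1, 6
Rank recovery: 6, 5, 3, 2, 4, 1
d = rank(age) − rank(recovery): -3, -1, -1, 3, -3, 5; Σd² = 54
ρ = 1 − 6Σd² / [n(n²−1)] = 1 − 6×54 / (6×35) = 1 − 324/210 ≈ -0.543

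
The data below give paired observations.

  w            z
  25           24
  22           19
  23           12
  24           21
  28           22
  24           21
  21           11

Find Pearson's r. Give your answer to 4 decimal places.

0.6907

n = 7, Σw = 167, Σz = 130, Σw² = 4015, Σz² = 2568, Σwz = 3149
nΣwz − ΣwΣz = 22043 − 21710 = 333
nΣw² − (Σw)² = 28105 − 27889 = 216; nΣz² − (Σz)² = 17976 − 16900 = 1076
r = 333 / √(216 × 1076) = 333 / 482.0954 ≈ 0.6907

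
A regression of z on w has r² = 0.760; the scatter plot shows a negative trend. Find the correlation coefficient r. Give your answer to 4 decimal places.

-0.8718

|r| = √0.760 = 0.8718
The association is negative, so r = −0.8718.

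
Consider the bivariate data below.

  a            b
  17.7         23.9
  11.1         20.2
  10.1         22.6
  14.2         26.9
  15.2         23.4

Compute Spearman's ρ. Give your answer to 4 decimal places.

0.6000

Rank a: 5, 2, 1, 3, 4
Rank b: 4, 1, 2, 5, 3
d = rank(a) − rank(b): 1, 1, -1, -2, 1; Σd² = 8
ρ = 1 − 6Σd² / [n(n²−1)] = 1 − 6×8 / (5×24) = 1 − 48/120 ≈ 0.6000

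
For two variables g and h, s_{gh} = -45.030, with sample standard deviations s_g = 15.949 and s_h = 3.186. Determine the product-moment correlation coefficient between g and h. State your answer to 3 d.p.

-0.886

r = Cov(g,h) / (s_g · s_h) = -45.030 / (15.949 × 3.186)
  = -45.030 / 50.8135 ≈ -0.886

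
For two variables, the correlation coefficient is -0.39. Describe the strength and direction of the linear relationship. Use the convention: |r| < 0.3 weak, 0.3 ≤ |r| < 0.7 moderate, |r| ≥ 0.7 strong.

moderate negative

r = -0.39 < 0 so the relationship is negative.
|r| = 0.39, which falls in the moderate range.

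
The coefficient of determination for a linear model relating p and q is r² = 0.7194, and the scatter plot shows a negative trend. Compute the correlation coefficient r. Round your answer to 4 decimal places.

-0.8482

|r| = √0.7194 = 0.8482
The association is negative, so r = −0.8482.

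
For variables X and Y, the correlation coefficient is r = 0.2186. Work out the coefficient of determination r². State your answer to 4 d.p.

0.0478

r² = (0.2186)² = 0.0478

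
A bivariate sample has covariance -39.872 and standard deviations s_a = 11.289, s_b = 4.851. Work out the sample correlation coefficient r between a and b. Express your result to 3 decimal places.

-0.728

r = Cov(a,b) / (s_a · s_b) = -39.872 / (11.289 × 4.851)
  = -39.872 / 54.7629 ≈ -0.728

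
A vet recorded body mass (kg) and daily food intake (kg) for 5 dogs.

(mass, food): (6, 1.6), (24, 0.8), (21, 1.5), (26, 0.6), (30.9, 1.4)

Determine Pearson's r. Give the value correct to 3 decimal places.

n = 5, Σx = 107.9, Σy = 5.9, Σx² = 2683.81, Σy² = 7.77, Σxy = 119.16
nΣxy − ΣxΣy = 595.8 − 636.61 = -40.81
nΣx² − (Σx)² = 13419.05 − 11642.41 = 1776.64; nΣy² − (Σy)² = 38.85 − 34.81 = 4.04
r = -40.81 / √(1776.64 × 4.04) = -40.81 / 84.7209 ≈ -0.482

-0.482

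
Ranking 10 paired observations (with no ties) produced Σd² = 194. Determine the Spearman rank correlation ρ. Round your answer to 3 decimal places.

-0.176

ρ = 1 − 6Σd² / [n(n²−1)] = 1 − 6×194 / (10×99)
  = 1 − 1164/990 = 1 − 1.1758 ≈ -0.176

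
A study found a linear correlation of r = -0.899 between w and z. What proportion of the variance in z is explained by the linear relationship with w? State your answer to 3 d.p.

r² = (-0.899)² = 0.808

0.808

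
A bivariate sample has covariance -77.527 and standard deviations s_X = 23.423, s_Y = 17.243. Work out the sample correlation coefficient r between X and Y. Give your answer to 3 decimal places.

r = Cov(X,Y) / (s_X · s_Y) = -77.527 / (23.423 × 17.243)
  = -77.527 / 403.8828 ≈ -0.192

-0.192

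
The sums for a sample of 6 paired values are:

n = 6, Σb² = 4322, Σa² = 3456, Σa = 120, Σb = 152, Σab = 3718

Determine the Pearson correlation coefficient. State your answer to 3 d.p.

r = (nΣab − ΣaΣb) / √[(nΣa² − (Σa)²)(nΣb² − (Σb)²)]
Numerator: 6×3718 − 120×152 = 4068
Denominator: √[(20736 − 14400)(25932 − 23104)] = √[6336 × 2828] = 4232.9904
r = 4068 / 4232.9904 ≈ 0.961

0.961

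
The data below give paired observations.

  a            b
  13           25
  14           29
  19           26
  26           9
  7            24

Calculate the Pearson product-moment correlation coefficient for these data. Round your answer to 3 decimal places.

n = 5, Σa = 79, Σb = 113, Σa² = 1451, Σb² = 2799, Σab = 1627
nΣab − ΣaΣb = 8135 − 8927 = -792
nΣa² − (Σa)² = 7255 − 6241 = 1014; nΣb² − (Σb)² = 13995 − 12769 = 1226
r = -792 / √(1014 × 1226) = -792 / 1114.9726 ≈ -0.710

-0.710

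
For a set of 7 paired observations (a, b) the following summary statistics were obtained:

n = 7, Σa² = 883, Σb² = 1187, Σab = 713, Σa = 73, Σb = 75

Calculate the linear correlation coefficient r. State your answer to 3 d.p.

-0.320

r = (nΣab − ΣaΣb) / √[(nΣa² − (Σa)²)(nΣb² − (Σb)²)]
Numerator: 7×713 − 73×75 = -484
Denominator: √[(6181 − 5329)(8309 − 5625)] = √[852 × 2684] = 1512.2063
r = -484 / 1512.2063 ≈ -0.320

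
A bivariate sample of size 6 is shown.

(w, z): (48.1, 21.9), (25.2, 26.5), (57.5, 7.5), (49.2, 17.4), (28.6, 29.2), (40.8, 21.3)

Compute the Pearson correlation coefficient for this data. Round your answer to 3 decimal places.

-0.900

n = 6, Σw = 249.4, Σz = 123.8, Σw² = 11158.14, Σz² = 2847.2, Σwz = 4712.68
nΣwz − ΣwΣz = 28276.08 − 30875.72 = -2599.64
nΣw² − (Σw)² = 66948.84 − 62200.36 = 4748.48; nΣz² − (Σz)² = 17083.2 − 15326.44 = 1756.76
r = -2599.64 / √(4748.48 × 1756.76) = -2599.64 / 2888.2416 ≈ -0.900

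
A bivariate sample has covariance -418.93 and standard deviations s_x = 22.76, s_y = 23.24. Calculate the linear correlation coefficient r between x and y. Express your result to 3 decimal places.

r = Cov(x,y) / (s_x · s_y) = -418.93 / (22.76 × 23.24)
  = -418.93 / 528.9424 ≈ -0.792

-0.792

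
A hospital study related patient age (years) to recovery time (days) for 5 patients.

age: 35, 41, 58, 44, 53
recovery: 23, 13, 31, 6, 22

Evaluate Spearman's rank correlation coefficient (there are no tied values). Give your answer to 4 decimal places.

Rank age: 1, 2, 5, 3, 4
Rank recovery: 4, 2, 5, 1, 3
d = rank(age) − rank(recovery): -3, 0, 0, 2, 1; Σd² = 14
ρ = 1 − 6Σd² / [n(n²−1)] = 1 − 6×14 / (5×24) = 1 − 84/120 ≈ 0.3000

0.3000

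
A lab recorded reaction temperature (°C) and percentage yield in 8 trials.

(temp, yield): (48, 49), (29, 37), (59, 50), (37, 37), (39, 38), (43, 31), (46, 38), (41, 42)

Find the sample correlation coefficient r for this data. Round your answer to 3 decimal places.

n = 8, Σx = 342, Σy = 322, Σx² = 15162, Σy² = 13252, Σxy = 14029
nΣxy − ΣxΣy = 112232 − 110124 = 2108
nΣx² − (Σx)² = 121296 − 116964 = 4332; nΣy² − (Σy)² = 106016 − 103684 = 2332
r = 2108 / √(4332 × 2332) = 2108 / 3178.3996 ≈ 0.663

0.663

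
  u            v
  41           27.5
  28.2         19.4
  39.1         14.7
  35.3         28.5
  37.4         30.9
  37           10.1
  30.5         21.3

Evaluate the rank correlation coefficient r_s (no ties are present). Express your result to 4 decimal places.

Rank u: 7, 1, 6, 3, 5, 4, 2
Rank v: 5, 3, 2, 6, 7, 1, 4
d = rank(u) − rank(v): 2, -2, 4, -3, -2, 3, -2; Σd² = 50
ρ = 1 − 6Σd² / [n(n²−1)] = 1 − 6×50 / (7×48) = 1 − 300/336 ≈ 0.1071

0.1071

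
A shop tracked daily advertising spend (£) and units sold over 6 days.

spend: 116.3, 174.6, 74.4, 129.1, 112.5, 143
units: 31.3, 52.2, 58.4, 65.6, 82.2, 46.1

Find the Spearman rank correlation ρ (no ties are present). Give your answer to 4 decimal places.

Rank spend: 3, 6, 1, 4, 2, 5
Rank units: 1, 3, 4, 5, 6, 2
d = rank(spend) − rank(units): 2, 3, -3, -1, -4, 3; Σd² = 48
ρ = 1 − 6Σd² / [n(n²−1)] = 1 − 6×48 / (6×35) = 1 − 288/210 ≈ -0.3714

-0.3714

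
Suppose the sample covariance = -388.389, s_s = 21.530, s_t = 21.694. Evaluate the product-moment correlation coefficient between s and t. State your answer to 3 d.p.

-0.832

r = Cov(s,t) / (s_s · s_t) = -388.389 / (21.530 × 21.694)
  = -388.389 / 467.0718 ≈ -0.832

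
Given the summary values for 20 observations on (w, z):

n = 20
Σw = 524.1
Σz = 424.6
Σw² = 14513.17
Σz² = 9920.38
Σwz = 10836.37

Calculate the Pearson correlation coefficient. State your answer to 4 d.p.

-0.3455

r = (nΣwz − ΣwΣz) / √[(nΣw² − (Σw)²)(nΣz² − (Σz)²)]
Numerator: 20×10836.37 − 524.1×424.6 = -5805.46
Denominator: √[(290263.4 − 274680.81)(198407.6 − 180285.16)] = √[15582.59 × 18122.44] = 16804.5991
r = -5805.46 / 16804.5991 ≈ -0.3455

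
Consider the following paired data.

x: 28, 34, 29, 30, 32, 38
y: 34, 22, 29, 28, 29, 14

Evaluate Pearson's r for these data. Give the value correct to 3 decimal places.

-0.961

n = 6, Σx = 191, Σy = 156, Σx² = 6149, Σy² = 4302, Σxy = 4841
nΣxy − ΣxΣy = 29046 − 29796 = -750
nΣx² − (Σx)² = 36894 − 36481 = 413; nΣy² − (Σy)² = 25812 − 24336 = 1476
r = -750 / √(413 × 1476) = -750 / 780.7612 ≈ -0.961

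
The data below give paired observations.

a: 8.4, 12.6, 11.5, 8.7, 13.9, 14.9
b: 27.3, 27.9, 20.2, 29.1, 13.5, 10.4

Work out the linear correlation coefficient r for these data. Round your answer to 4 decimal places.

-0.8304

n = 6, Σa = 70, Σb = 128.4, Σa² = 852.48, Σb² = 3068.96, Σab = 1408.94
nΣab − ΣaΣb = 8453.64 − 8988 = -534.36
nΣa² − (Σa)² = 5114.88 − 4900 = 214.88; nΣb² − (Σb)² = 18413.76 − 16486.56 = 1927.2
r = -534.36 / √(214.88 × 1927.2) = -534.36 / 643.5190 ≈ -0.8304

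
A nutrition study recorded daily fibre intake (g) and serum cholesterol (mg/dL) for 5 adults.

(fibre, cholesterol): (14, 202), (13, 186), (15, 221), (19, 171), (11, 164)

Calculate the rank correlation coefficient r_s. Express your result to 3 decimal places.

Rank fibre: 3, 2, 4, 5, 1
Rank cholesterol: 4, 3, 5, 2, 1
d = rank(fibre) − rank(cholesterol): -1, -1, -1, 3, 0; Σd² = 12
ρ = 1 − 6Σd² / [n(n²−1)] = 1 − 6×12 / (5×24) = 1 − 72/120 ≈ 0.400

0.400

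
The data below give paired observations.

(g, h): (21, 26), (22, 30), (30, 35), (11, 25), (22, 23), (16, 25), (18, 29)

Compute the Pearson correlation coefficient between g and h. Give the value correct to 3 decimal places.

n = 7, Σg = 140, Σh = 193, Σg² = 3010, Σh² = 5421, Σgh = 3959
nΣgh − ΣgΣh = 27713 − 27020 = 693
nΣg² − (Σg)² = 21070 − 19600 = 1470; nΣh² − (Σh)² = 37947 − 37249 = 698
r = 693 / √(1470 × 698) = 693 / 1012.9462 ≈ 0.684

0.684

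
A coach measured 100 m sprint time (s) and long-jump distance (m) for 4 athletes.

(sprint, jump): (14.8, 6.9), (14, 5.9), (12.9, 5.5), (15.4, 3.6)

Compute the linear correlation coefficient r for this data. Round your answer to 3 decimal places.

n = 4, Σx = 57.1, Σy = 21.9, Σx² = 818.61, Σy² = 125.63, Σxy = 311.11
nΣxy − ΣxΣy = 1244.44 − 1250.49 = -6.05
nΣx² − (Σx)² = 3274.44 − 3260.41 = 14.03; nΣy² − (Σy)² = 502.52 − 479.61 = 22.91
r = -6.05 / √(14.03 × 22.91) = -6.05 / 17.9284 ≈ -0.337

-0.337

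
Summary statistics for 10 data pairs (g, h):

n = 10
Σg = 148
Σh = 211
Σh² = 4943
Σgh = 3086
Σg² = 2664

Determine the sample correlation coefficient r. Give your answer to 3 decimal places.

r = (nΣgh − ΣgΣh) / √[(nΣg² − (Σg)²)(nΣh² − (Σh)²)]
Numerator: 10×3086 − 148×211 = -368
Denominator: √[(26640 − 21904)(49430 − 44521)] = √[4736 × 4909] = 4821.7242
r = -368 / 4821.7242 ≈ -0.076

-0.076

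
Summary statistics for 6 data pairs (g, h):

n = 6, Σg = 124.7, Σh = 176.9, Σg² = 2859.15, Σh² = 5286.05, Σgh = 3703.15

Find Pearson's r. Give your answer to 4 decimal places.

r = (nΣgh − ΣgΣh) / √[(nΣg² − (Σg)²)(nΣh² − (Σh)²)]
Numerator: 6×3703.15 − 124.7×176.9 = 159.47
Denominator: √[(17154.9 − 15550.09)(31716.3 − 31293.61)] = √[1604.81 × 422.69] = 823.6123
r = 159.47 / 823.6123 ≈ 0.1936

0.1936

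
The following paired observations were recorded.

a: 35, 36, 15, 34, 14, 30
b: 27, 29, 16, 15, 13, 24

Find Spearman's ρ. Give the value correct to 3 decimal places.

0.829

Rank a: 5, 6, 2, 4, 1, 3
Rank b: 5, 6, 3, 2, 1, 4
d = rank(a) − rank(b): 0, 0, -1, 2, 0, -1; Σd² = 6
ρ = 1 − 6Σd² / [n(n²−1)] = 1 − 6×6 / (6×35) = 1 − 36/210 ≈ 0.829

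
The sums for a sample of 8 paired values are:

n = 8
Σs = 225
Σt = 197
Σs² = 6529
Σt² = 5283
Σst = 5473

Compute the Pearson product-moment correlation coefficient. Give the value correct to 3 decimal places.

-0.230

r = (nΣst − ΣsΣt) / √[(nΣs² − (Σs)²)(nΣt² − (Σt)²)]
Numerator: 8×5473 − 225×197 = -541
Denominator: √[(52232 − 50625)(42264 − 38809)] = √[1607 × 3455] = 2356.3075
r = -541 / 2356.3075 ≈ -0.230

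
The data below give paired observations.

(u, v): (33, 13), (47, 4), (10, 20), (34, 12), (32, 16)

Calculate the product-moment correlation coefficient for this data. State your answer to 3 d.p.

-0.922

n = 5, Σu = 156, Σv = 65, Σu² = 5578, Σv² = 985, Σuv = 1737
nΣuv − ΣuΣv = 8685 − 10140 = -1455
nΣu² − (Σu)² = 27890 − 24336 = 3554; nΣv² − (Σv)² = 4925 − 4225 = 700
r = -1455 / √(3554 × 700) = -1455 / 1577.2761 ≈ -0.922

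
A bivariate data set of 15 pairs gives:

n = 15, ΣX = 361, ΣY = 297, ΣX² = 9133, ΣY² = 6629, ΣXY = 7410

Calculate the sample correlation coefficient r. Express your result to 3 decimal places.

r = (nΣXY − ΣXΣY) / √[(nΣX² − (ΣX)²)(nΣY² − (ΣY)²)]
Numerator: 15×7410 − 361×297 = 3933
Denominator: √[(136995 − 130321)(99435 − 88209)] = √[6674 × 11226] = 8655.7683
r = 3933 / 8655.7683 ≈ 0.454

0.454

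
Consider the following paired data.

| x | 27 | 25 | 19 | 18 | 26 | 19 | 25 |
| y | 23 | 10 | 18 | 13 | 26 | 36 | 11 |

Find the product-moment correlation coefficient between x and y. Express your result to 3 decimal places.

n = 7, Σx = 159, Σy = 137, Σx² = 3701, Σy² = 3215, Σxy = 3082
nΣxy − ΣxΣy = 21574 − 21783 = -209
nΣx² − (Σx)² = 25907 − 25281 = 626; nΣy² − (Σy)² = 22505 − 18769 = 3736
r = -209 / √(626 × 3736) = -209 / 1529.2926 ≈ -0.137

-0.137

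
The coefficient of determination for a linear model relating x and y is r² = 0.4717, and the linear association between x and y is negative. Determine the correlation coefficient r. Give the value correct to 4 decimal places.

|r| = √0.4717 = 0.6868
The association is negative, so r = −0.6868.

-0.6868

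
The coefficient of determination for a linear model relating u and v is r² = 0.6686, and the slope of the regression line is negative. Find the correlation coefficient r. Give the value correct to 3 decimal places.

-0.818

|r| = √0.6686 = 0.818
The association is negative, so r = −0.818.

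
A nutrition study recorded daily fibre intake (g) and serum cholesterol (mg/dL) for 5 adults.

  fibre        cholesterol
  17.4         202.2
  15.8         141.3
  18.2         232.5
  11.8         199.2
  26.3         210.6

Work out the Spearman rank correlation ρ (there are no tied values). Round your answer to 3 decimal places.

Rank fibre: 3, 2, 4, 1, 5
Rank cholesterol: 3, 1, 5, 2, 4
d = rank(fibre) − rank(cholesterol): 0, 1, -1, -1, 1; Σd² = 4
ρ = 1 − 6Σd² / [n(n²−1)] = 1 − 6×4 / (5×24) = 1 − 24/120 ≈ 0.800

0.800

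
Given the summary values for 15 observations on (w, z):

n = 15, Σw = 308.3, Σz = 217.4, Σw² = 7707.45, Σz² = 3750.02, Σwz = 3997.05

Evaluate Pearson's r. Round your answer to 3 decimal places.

r = (nΣwz − ΣwΣz) / √[(nΣw² − (Σw)²)(nΣz² − (Σz)²)]
Numerator: 15×3997.05 − 308.3×217.4 = -7068.67
Denominator: √[(115611.75 − 95048.89)(56250.3 − 47262.76)] = √[20562.86 × 8987.54] = 13594.4668
r = -7068.67 / 13594.4668 ≈ -0.520

-0.520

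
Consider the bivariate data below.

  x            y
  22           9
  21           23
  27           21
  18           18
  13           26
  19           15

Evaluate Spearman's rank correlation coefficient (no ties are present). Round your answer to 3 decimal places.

Rank x: 5, 4, 6, 2, 1, 3
Rank y: 1, 5, 4, 3, 6, 2
d = rank(x) − rank(y): 4, -1, 2, -1, -5, 1; Σd² = 48
ρ = 1 − 6Σd² / [n(n²−1)] = 1 − 6×48 / (6×35) = 1 − 288/210 ≈ -0.371

-0.371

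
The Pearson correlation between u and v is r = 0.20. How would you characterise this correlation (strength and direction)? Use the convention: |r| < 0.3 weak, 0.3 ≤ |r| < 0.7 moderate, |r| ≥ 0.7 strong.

weak positive

r = 0.20 > 0 so the relationship is positive.
|r| = 0.20, which falls in the weak range.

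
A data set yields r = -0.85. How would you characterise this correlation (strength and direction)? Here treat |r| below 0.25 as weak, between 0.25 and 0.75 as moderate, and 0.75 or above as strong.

r = -0.85 < 0 so the relationship is negative.
|r| = 0.85, which falls in the strong range.

strong negative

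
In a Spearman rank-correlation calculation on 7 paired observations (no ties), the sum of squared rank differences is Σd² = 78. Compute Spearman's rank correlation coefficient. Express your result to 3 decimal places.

ρ = 1 − 6Σd² / [n(n²−1)] = 1 − 6×78 / (7×48)
  = 1 − 468/336 = 1 − 1.3929 ≈ -0.393

-0.393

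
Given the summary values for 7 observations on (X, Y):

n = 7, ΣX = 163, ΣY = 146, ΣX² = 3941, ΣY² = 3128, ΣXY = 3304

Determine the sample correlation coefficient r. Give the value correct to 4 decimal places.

r = (nΣXY − ΣXΣY) / √[(nΣX² − (ΣX)²)(nΣY² − (ΣY)²)]
Numerator: 7×3304 − 163×146 = -670
Denominator: √[(27587 − 26569)(21896 − 21316)] = √[1018 × 580] = 768.4009
r = -670 / 768.4009 ≈ -0.8719

-0.8719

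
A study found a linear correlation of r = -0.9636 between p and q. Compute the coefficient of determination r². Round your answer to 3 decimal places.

0.929

r² = (-0.9636)² = 0.929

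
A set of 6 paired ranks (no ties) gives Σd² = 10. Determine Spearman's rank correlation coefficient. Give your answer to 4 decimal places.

ρ = 1 − 6Σd² / [n(n²−1)] = 1 − 6×10 / (6×35)
  = 1 − 60/210 = 1 − 0.28571 ≈ 0.7143

0.7143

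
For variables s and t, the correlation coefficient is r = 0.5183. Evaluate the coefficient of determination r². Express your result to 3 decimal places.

r² = (0.5183)² = 0.269

0.269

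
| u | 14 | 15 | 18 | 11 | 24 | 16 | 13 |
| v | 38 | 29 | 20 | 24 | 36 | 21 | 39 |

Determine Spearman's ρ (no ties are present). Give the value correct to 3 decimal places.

Rank u: 3, 4, 6, 1, 7, 5, 2
Rank v: 6, 4, 1, 3, 5, 2, 7
d = rank(u) − rank(v): -3, 0, 5, -2, 2, 3, -5; Σd² = 76
ρ = 1 − 6Σd² / [n(n²−1)] = 1 − 6×76 / (7×48) = 1 − 456/336 ≈ -0.357

-0.357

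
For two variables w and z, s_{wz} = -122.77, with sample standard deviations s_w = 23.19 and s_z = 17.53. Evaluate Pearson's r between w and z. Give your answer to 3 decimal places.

r = Cov(w,z) / (s_w · s_z) = -122.77 / (23.19 × 17.53)
  = -122.77 / 406.5207 ≈ -0.302

-0.302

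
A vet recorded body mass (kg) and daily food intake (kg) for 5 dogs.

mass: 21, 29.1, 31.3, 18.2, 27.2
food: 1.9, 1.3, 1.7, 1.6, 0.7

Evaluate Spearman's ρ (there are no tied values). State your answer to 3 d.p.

-0.100

Rank mass: 2, 4, 5, 1, 3
Rank food: 5, 2, 4, 3, 1
d = rank(mass) − rank(food): -3, 2, 1, -2, 2; Σd² = 22
ρ = 1 − 6Σd² / [n(n²−1)] = 1 − 6×22 / (5×24) = 1 − 132/120 ≈ -0.100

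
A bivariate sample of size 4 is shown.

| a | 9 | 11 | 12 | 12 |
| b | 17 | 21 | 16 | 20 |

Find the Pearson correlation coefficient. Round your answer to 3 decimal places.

0.198

n = 4, Σa = 44, Σb = 74, Σa² = 490, Σb² = 1386, Σab = 816
nΣab − ΣaΣb = 3264 − 3256 = 8
nΣa² − (Σa)² = 1960 − 1936 = 24; nΣb² − (Σb)² = 5544 − 5476 = 68
r = 8 / √(24 × 68) = 8 / 40.3980 ≈ 0.198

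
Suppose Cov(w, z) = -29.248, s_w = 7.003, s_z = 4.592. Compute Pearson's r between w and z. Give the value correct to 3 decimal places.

-0.910

r = Cov(w,z) / (s_w · s_z) = -29.248 / (7.003 × 4.592)
  = -29.248 / 32.1578 ≈ -0.910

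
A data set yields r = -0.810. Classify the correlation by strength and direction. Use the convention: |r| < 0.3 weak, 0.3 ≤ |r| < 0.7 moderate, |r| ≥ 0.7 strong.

strong negative

r = -0.810 < 0 so the relationship is negative.
|r| = 0.810, which falls in the strong range.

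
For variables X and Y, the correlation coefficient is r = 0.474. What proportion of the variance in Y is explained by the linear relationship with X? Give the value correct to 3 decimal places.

0.225

r² = (0.474)² = 0.225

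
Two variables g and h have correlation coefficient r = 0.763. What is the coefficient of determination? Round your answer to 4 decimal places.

0.5822

r² = (0.763)² = 0.5822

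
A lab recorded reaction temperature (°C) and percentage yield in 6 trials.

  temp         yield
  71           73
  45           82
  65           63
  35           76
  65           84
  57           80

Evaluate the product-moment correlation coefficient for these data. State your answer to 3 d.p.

n = 6, Σx = 338, Σy = 458, Σx² = 19990, Σy² = 35254, Σxy = 25648
nΣxy − ΣxΣy = 153888 − 154804 = -916
nΣx² − (Σx)² = 119940 − 114244 = 5696; nΣy² − (Σy)² = 211524 − 209764 = 1760
r = -916 / √(5696 × 1760) = -916 / 3166.2217 ≈ -0.289

-0.289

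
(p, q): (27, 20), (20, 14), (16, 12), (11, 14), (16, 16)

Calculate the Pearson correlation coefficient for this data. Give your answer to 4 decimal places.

0.7470

n = 5, Σp = 90, Σq = 76, Σp² = 1762, Σq² = 1192, Σpq = 1422
nΣpq − ΣpΣq = 7110 − 6840 = 270
nΣp² − (Σp)² = 8810 − 8100 = 710; nΣq² − (Σq)² = 5960 − 5776 = 184
r = 270 / √(710 × 184) = 270 / 361.4416 ≈ 0.7470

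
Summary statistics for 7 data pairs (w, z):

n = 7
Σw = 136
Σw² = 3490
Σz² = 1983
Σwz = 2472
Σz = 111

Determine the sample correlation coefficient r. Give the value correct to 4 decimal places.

0.7257

r = (nΣwz − ΣwΣz) / √[(nΣw² − (Σw)²)(nΣz² − (Σz)²)]
Numerator: 7×2472 − 136×111 = 2208
Denominator: √[(24430 − 18496)(13881 − 12321)] = √[5934 × 1560] = 3042.5384
r = 2208 / 3042.5384 ≈ 0.7257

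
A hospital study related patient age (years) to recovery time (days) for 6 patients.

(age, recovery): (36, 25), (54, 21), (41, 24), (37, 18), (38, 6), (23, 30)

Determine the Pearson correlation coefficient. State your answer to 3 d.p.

-0.319

n = 6, Σx = 229, Σy = 124, Σx² = 9235, Σy² = 2902, Σxy = 4602
nΣxy − ΣxΣy = 27612 − 28396 = -784
nΣx² − (Σx)² = 55410 − 52441 = 2969; nΣy² − (Σy)² = 17412 − 15376 = 2036
r = -784 / √(2969 × 2036) = -784 / 2458.6346 ≈ -0.319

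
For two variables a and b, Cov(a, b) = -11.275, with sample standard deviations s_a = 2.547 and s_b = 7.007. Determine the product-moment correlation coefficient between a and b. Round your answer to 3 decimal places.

r = Cov(a,b) / (s_a · s_b) = -11.275 / (2.547 × 7.007)
  = -11.275 / 17.8468 ≈ -0.632

-0.632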